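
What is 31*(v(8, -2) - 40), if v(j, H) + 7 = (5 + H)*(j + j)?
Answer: 31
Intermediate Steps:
v(j, H) = -7 + 2*j*(5 + H) (v(j, H) = -7 + (5 + H)*(j + j) = -7 + (5 + H)*(2*j) = -7 + 2*j*(5 + H))
31*(v(8, -2) - 40) = 31*((-7 + 10*8 + 2*(-2)*8) - 40) = 31*((-7 + 80 - 32) - 40) = 31*(41 - 40) = 31*1 = 31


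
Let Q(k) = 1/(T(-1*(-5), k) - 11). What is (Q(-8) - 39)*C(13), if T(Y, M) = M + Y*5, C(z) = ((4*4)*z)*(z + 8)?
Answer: -169624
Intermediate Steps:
C(z) = 16*z*(8 + z) (C(z) = (16*z)*(8 + z) = 16*z*(8 + z))
T(Y, M) = M + 5*Y
Q(k) = 1/(14 + k) (Q(k) = 1/((k + 5*(-1*(-5))) - 11) = 1/((k + 5*5) - 11) = 1/((k + 25) - 11) = 1/((25 + k) - 11) = 1/(14 + k))
(Q(-8) - 39)*C(13) = (1/(14 - 8) - 39)*(16*13*(8 + 13)) = (1/6 - 39)*(16*13*21) = (⅙ - 39)*4368 = -233/6*4368 = -169624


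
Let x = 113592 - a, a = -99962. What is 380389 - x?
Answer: 166835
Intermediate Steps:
x = 213554 (x = 113592 - 1*(-99962) = 113592 + 99962 = 213554)
380389 - x = 380389 - 1*213554 = 380389 - 213554 = 166835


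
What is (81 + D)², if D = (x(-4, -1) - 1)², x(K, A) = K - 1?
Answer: 13689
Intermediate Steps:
x(K, A) = -1 + K
D = 36 (D = ((-1 - 4) - 1)² = (-5 - 1)² = (-6)² = 36)
(81 + D)² = (81 + 36)² = 117² = 13689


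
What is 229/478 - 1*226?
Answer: -107799/478 ≈ -225.52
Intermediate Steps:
229/478 - 1*226 = 229*(1/478) - 226 = 229/478 - 226 = -107799/478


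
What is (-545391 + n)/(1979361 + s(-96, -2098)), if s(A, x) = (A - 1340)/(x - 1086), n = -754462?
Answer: -1034682988/1575571715 ≈ -0.65670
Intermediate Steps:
s(A, x) = (-1340 + A)/(-1086 + x)
(-545391 + n)/(1979361 + s(-96, -2098)) = (-545391 - 754462)/(1979361 + (-1340 - 96)/(-1086 - 2098)) = -1299853/(1979361 - 1436/(-3184)) = -1299853/(1979361 - 1/3184*(-1436)) = -1299853/(1979361 + 359/796) = -1299853/1575571715/796 = -1299853*796/1575571715 = -1034682988/1575571715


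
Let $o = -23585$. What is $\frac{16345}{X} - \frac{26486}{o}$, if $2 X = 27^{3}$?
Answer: $\frac{1292317588}{464223555} \approx 2.7838$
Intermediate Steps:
$X = \frac{19683}{2}$ ($X = \frac{27^{3}}{2} = \frac{1}{2} \cdot 19683 = \frac{19683}{2} \approx 9841.5$)
$\frac{16345}{X} - \frac{26486}{o} = \frac{16345}{\frac{19683}{2}} - \frac{26486}{-23585} = 16345 \cdot \frac{2}{19683} - - \frac{26486}{23585} = \frac{32690}{19683} + \frac{26486}{23585} = \frac{1292317588}{464223555}$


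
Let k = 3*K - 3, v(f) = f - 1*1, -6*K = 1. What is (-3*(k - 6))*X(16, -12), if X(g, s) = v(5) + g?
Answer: 570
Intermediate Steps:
K = -⅙ (K = -⅙*1 = -⅙ ≈ -0.16667)
v(f) = -1 + f (v(f) = f - 1 = -1 + f)
k = -7/2 (k = 3*(-⅙) - 3 = -½ - 3 = -7/2 ≈ -3.5000)
X(g, s) = 4 + g (X(g, s) = (-1 + 5) + g = 4 + g)
(-3*(k - 6))*X(16, -12) = (-3*(-7/2 - 6))*(4 + 16) = -3*(-19/2)*20 = (57/2)*20 = 570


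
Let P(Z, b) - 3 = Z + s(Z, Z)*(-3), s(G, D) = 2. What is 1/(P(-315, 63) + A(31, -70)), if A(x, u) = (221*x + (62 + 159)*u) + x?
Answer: -1/8906 ≈ -0.00011228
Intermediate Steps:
P(Z, b) = -3 + Z (P(Z, b) = 3 + (Z + 2*(-3)) = 3 + (Z - 6) = 3 + (-6 + Z) = -3 + Z)
A(x, u) = 221*u + 222*x (A(x, u) = (221*x + 221*u) + x = (221*u + 221*x) + x = 221*u + 222*x)
1/(P(-315, 63) + A(31, -70)) = 1/((-3 - 315) + (221*(-70) + 222*31)) = 1/(-318 + (-15470 + 6882)) = 1/(-318 - 8588) = 1/(-8906) = -1/8906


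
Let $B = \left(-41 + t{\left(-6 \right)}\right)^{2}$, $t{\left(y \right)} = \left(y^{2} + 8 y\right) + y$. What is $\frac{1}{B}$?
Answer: $\frac{1}{3481} \approx 0.00028727$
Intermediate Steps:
$t{\left(y \right)} = y^{2} + 9 y$
$B = 3481$ ($B = \left(-41 - 6 \left(9 - 6\right)\right)^{2} = \left(-41 - 18\right)^{2} = \left(-59\right)^{2} = 3481$)
$\frac{1}{B} = \frac{1}{3481}$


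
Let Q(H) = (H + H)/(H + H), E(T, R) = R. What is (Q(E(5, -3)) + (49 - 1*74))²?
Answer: 576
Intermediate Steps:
Q(H) = 1 (Q(H) = (2*H)/((2*H)) = (2*H)*(1/(2*H)) = 1)
(Q(E(5, -3)) + (49 - 1*74))² = (1 + (49 - 1*74))² = (1 + (49 - 74))² = (1 - 25)² = (-24)² = 576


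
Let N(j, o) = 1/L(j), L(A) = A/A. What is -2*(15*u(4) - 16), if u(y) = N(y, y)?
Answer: 2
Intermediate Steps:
L(A) = 1
N(j, o) = 1 (N(j, o) = 1/1 = 1)
u(y) = 1
-2*(15*u(4) - 16) = -2*(15*1 - 16) = -2*(15 - 16) = -2*(-1) = 2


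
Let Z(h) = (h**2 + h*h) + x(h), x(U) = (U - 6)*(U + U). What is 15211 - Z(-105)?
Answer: -30149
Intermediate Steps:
x(U) = 2*U*(-6 + U) (x(U) = (-6 + U)*(2*U) = 2*U*(-6 + U))
Z(h) = 2*h**2 + 2*h*(-6 + h) (Z(h) = (h**2 + h*h) + 2*h*(-6 + h) = (h**2 + h**2) + 2*h*(-6 + h) = 2*h**2 + 2*h*(-6 + h))
15211 - Z(-105) = 15211 - 4*(-105)*(-3 - 105) = 15211 - 4*(-105)*(-108) = 15211 - 1*45360 = 15211 - 45360 = -30149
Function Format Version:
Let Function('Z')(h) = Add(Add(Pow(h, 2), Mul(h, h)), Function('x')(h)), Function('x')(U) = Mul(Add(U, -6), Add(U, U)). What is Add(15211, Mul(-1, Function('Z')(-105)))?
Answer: -30149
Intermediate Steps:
Function('x')(U) = Mul(2, U, Add(-6, U)) (Function('x')(U) = Mul(Add(-6, U), Mul(2, U)) = Mul(2, U, Add(-6, U)))
Function('Z')(h) = Add(Mul(2, Pow(h, 2)), Mul(2, h, Add(-6, h))) (Function('Z')(h) = Add(Add(Pow(h, 2), Mul(h, h)), Mul(2, h, Add(-6, h))) = Add(Add(Pow(h, 2), Pow(h, 2)), Mul(2, h, Add(-6, h))) = Add(Mul(2, Pow(h, 2)), Mul(2, h, Add(-6, h))))
Add(15211, Mul(-1, Function('Z')(-105))) = Add(15211, Mul(-1, Mul(4, -105, Add(-3, -105)))) = Add(15211, Mul(-1, Mul(4, -105, -108))) = Add(15211, Mul(-1, 45360)) = Add(15211, -45360) = -30149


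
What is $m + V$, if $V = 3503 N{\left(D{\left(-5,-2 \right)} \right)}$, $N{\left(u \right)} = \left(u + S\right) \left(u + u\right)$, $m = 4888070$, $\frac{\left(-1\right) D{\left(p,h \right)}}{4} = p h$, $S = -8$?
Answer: $18339590$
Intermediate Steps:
$D{\left(p,h \right)} = - 4 h p$ ($D{\left(p,h \right)} = - 4 p h = - 4 h p$)
$N{\left(u \right)} = 2 u \left(-8 + u\right)$ ($N{\left(u \right)} = \left(u - 8\right) \left(u + u\right) = \left(-8 + u\right) 2 u = 2 u \left(-8 + u\right)$)
$V = 13451520$ ($V = 3503 \cdot 2 \left(\left(-4\right) \left(-2\right) \left(-5\right)\right) \left(-8 - \left(-8\right) \left(-5\right)\right) = 3503 \cdot 2 \left(-40\right) \left(-8 - 40\right) = 3503 \cdot 2 \left(-40\right) \left(-48\right) = 3503 \cdot 3840 = 13451520$)
$m + V = 4888070 + 13451520 = 18339590$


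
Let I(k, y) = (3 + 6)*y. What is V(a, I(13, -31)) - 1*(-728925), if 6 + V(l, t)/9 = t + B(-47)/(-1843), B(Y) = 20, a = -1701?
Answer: 1338681300/1843 ≈ 7.2636e+5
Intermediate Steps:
I(k, y) = 9*y
V(l, t) = -99702/1843 + 9*t (V(l, t) = -54 + 9*(t + 20/(-1843)) = -54 + 9*(t + 20*(-1/1843)) = -54 + 9*(t - 20/1843) = -54 + 9*(-20/1843 + t) = -54 + (-180/1843 + 9*t) = -99702/1843 + 9*t)
V(a, I(13, -31)) - 1*(-728925) = (-99702/1843 + 9*(9*(-31))) - 1*(-728925) = (-99702/1843 + 9*(-279)) + 728925 = (-99702/1843 - 2511) + 728925 = -4727475/1843 + 728925 = 1338681300/1843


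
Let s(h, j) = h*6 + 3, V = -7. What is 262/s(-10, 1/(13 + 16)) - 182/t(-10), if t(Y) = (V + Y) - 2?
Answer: 284/57 ≈ 4.9825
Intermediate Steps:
t(Y) = -9 + Y (t(Y) = (-7 + Y) - 2 = -9 + Y)
s(h, j) = 3 + 6*h (s(h, j) = 6*h + 3 = 3 + 6*h)
262/s(-10, 1/(13 + 16)) - 182/t(-10) = 262/(3 + 6*(-10)) - 182/(-9 - 10) = 262/(3 - 60) - 182/(-19) = 262/(-57) - 182*(-1/19) = 262*(-1/57) + 182/19 = -262/57 + 182/19 = 284/57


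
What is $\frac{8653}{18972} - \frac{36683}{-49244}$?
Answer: $\frac{4125214}{3434769} \approx 1.201$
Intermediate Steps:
$\frac{8653}{18972} - \frac{36683}{-49244} = 8653 \cdot \frac{1}{18972} - - \frac{36683}{49244} = \frac{509}{1116} + \frac{36683}{49244} = \frac{4125214}{3434769}$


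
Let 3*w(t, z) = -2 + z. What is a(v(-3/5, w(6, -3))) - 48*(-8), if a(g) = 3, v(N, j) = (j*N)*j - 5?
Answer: 387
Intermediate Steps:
w(t, z) = -⅔ + z/3 (w(t, z) = (-2 + z)/3 = -⅔ + z/3)
v(N, j) = -5 + N*j² (v(N, j) = (N*j)*j - 5 = N*j² - 5 = -5 + N*j²)
a(v(-3/5, w(6, -3))) - 48*(-8) = 3 - 48*(-8) = 3 + 384 = 387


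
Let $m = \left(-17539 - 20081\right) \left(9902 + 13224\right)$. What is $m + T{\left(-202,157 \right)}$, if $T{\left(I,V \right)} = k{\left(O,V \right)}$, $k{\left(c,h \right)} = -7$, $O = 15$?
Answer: $-870000127$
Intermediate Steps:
$T{\left(I,V \right)} = -7$
$m = -870000120$ ($m = \left(-37620\right) 23126 = -870000120$)
$m + T{\left(-202,157 \right)} = -870000120 - 7 = -870000127$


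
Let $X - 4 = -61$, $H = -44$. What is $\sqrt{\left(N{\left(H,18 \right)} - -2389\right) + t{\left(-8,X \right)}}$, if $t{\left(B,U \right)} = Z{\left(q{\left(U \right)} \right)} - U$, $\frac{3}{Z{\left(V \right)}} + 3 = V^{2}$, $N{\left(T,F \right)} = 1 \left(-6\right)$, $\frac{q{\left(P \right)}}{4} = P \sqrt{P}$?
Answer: $\frac{3 \sqrt{264481187411807}}{987697} \approx 49.396$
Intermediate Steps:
$X = -57$ ($X = 4 - 61 = -57$)
$q{\left(P \right)} = 4 P^{\frac{3}{2}}$ ($q{\left(P \right)} = 4 P \sqrt{P} = 4 P^{\frac{3}{2}}$)
$N{\left(T,F \right)} = -6$
$Z{\left(V \right)} = \frac{3}{-3 + V^{2}}$
$t{\left(B,U \right)} = - U + \frac{3}{-3 + 16 U^{3}}$ ($t{\left(B,U \right)} = \frac{3}{-3 + \left(4 U^{\frac{3}{2}}\right)^{2}} - U = \frac{3}{-3 + 16 U^{3}} - U = - U + \frac{3}{-3 + 16 U^{3}}$)
$\sqrt{\left(N{\left(H,18 \right)} - -2389\right) + t{\left(-8,X \right)}} = \sqrt{\left(-6 - -2389\right) + \frac{3 - - 57 \left(-3 + 16 \left(-57\right)^{3}\right)}{-3 + 16 \left(-57\right)^{3}}} = \sqrt{\left(-6 + 2389\right) + \frac{3 - - 57 \left(-3 + 16 \left(-185193\right)\right)}{-3 + 16 \left(-185193\right)}} = \sqrt{2383 + \frac{3 - - 57 \left(-3 - 2963088\right)}{-3 - 2963088}} = \sqrt{2383 + \frac{3 - \left(-57\right) \left(-2963091\right)}{-2963091}} = \sqrt{2383 - \frac{3 - 168896187}{2963091}} = \sqrt{2383 - - \frac{56298728}{987697}} = \sqrt{2383 + \frac{56298728}{987697}} = \sqrt{\frac{2409980679}{987697}} = \frac{3 \sqrt{264481187411807}}{987697}$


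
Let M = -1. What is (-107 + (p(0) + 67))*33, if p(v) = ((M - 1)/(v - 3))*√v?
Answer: -1320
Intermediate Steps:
p(v) = -2*√v/(-3 + v) (p(v) = ((-1 - 1)/(v - 3))*√v = (-2/(-3 + v))*√v = -2*√v/(-3 + v))
(-107 + (p(0) + 67))*33 = (-107 + (-2*√0/(-3 + 0) + 67))*33 = (-107 + (-2*0/(-3) + 67))*33 = (-107 + (-2*0*(-⅓) + 67))*33 = (-107 + (0 + 67))*33 = (-107 + 67)*33 = -40*33 = -1320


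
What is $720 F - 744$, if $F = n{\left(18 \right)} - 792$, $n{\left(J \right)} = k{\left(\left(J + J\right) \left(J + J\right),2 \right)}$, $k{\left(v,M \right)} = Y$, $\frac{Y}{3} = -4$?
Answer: $-579624$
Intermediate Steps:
$Y = -12$ ($Y = 3 \left(-4\right) = -12$)
$k{\left(v,M \right)} = -12$
$n{\left(J \right)} = -12$
$F = -804$ ($F = -12 - 792 = -804$)
$720 F - 744 = 720 \left(-804\right) - 744 = -578880 - 744 = -579624$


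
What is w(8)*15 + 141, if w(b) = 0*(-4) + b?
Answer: 261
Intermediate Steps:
w(b) = b (w(b) = 0 + b = b)
w(8)*15 + 141 = 8*15 + 141 = 120 + 141 = 261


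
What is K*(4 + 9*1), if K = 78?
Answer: 1014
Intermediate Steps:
K*(4 + 9*1) = 78*(4 + 9*1) = 78*(4 + 9) = 78*13 = 1014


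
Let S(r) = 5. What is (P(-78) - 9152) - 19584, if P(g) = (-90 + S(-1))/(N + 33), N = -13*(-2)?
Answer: -1695509/59 ≈ -28737.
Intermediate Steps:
N = 26
P(g) = -85/59 (P(g) = (-90 + 5)/(26 + 33) = -85/59)
(P(-78) - 9152) - 19584 = (-85/59 - 9152) - 19584 = -540053/59 - 19584 = -1695509/59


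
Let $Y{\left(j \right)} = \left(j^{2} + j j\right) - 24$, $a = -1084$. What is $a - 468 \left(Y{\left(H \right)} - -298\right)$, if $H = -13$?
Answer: $-287500$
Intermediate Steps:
$Y{\left(j \right)} = -24 + 2 j^{2}$ ($Y{\left(j \right)} = \left(j^{2} + j^{2}\right) - 24 = 2 j^{2} - 24 = -24 + 2 j^{2}$)
$a - 468 \left(Y{\left(H \right)} - -298\right) = -1084 - 468 \left(\left(-24 + 2 \left(-13\right)^{2}\right) - -298\right) = -1084 - 468 \left(\left(-24 + 2 \cdot 169\right) + 298\right) = -1084 - 468 \left(\left(-24 + 338\right) + 298\right) = -1084 - 468 \left(314 + 298\right) = -1084 - 286416 = -287500$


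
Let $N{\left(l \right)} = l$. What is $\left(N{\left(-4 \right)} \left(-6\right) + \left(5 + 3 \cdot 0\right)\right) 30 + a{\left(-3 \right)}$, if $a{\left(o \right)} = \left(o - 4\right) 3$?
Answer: $849$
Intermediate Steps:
$a{\left(o \right)} = -12 + 3 o$ ($a{\left(o \right)} = \left(-4 + o\right) 3 = -12 + 3 o$)
$\left(N{\left(-4 \right)} \left(-6\right) + \left(5 + 3 \cdot 0\right)\right) 30 + a{\left(-3 \right)} = \left(\left(-4\right) \left(-6\right) + \left(5 + 3 \cdot 0\right)\right) 30 + \left(-12 + 3 \left(-3\right)\right) = \left(24 + \left(5 + 0\right)\right) 30 - 21 = \left(24 + 5\right) 30 - 21 = 29 \cdot 30 - 21 = 870 - 21 = 849$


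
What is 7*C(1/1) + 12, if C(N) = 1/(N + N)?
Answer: 31/2 ≈ 15.500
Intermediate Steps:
C(N) = 1/(2*N)
7*C(1/1) + 12 = 7*(1/(2*(1/1))) + 12 = 7*((½)/1) + 12 = 7*((½)*1) + 12 = 7*(½) + 12 = 7/2 + 12 = 31/2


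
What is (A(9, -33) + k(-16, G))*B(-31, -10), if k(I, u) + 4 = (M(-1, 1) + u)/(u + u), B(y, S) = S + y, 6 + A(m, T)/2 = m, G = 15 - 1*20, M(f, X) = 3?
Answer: -451/5 ≈ -90.200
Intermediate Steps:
G = -5 (G = 15 - 20 = -5)
A(m, T) = -12 + 2*m
k(I, u) = -4 + (3 + u)/(2*u) (k(I, u) = -4 + (3 + u)/(u + u) = -4 + (3 + u)/((2*u)) = -4 + (3 + u)*(1/(2*u)) = -4 + (3 + u)/(2*u))
(A(9, -33) + k(-16, G))*B(-31, -10) = ((-12 + 2*9) + (½)*(3 - 7*(-5))/(-5))*(-10 - 31) = ((-12 + 18) + (½)*(-⅕)*(3 + 35))*(-41) = (6 + (½)*(-⅕)*38)*(-41) = (6 - 19/5)*(-41) = (11/5)*(-41) = -451/5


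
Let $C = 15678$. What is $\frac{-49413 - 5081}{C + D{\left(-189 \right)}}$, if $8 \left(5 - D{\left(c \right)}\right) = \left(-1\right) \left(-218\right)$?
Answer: $- \frac{19816}{5693} \approx -3.4808$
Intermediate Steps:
$D{\left(c \right)} = - \frac{89}{4}$ ($D{\left(c \right)} = 5 - \frac{\left(-1\right) \left(-218\right)}{8} = 5 - \frac{109}{4} = - \frac{89}{4}$)
$\frac{-49413 - 5081}{C + D{\left(-189 \right)}} = \frac{-49413 - 5081}{15678 - \frac{89}{4}} = - \frac{54494}{\frac{62623}{4}} = \left(-54494\right) \frac{4}{62623} = - \frac{19816}{5693}$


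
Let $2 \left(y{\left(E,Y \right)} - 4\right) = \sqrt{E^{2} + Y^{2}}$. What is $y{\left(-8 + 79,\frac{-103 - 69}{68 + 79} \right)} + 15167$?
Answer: $15171 + \frac{13 \sqrt{644737}}{294} \approx 15207.0$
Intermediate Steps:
$y{\left(E,Y \right)} = 4 + \frac{\sqrt{E^{2} + Y^{2}}}{2}$
$y{\left(-8 + 79,\frac{-103 - 69}{68 + 79} \right)} + 15167 = \left(4 + \frac{\sqrt{\left(-8 + 79\right)^{2} + \left(\frac{-103 - 69}{68 + 79}\right)^{2}}}{2}\right) + 15167 = \left(4 + \frac{\sqrt{71^{2} + \left(- \frac{172}{147}\right)^{2}}}{2}\right) + 15167 = \left(4 + \frac{\sqrt{5041 + \left(\left(-172\right) \frac{1}{147}\right)^{2}}}{2}\right) + 15167 = \left(4 + \frac{\sqrt{5041 + \left(- \frac{172}{147}\right)^{2}}}{2}\right) + 15167 = \left(4 + \frac{\sqrt{5041 + \frac{29584}{21609}}}{2}\right) + 15167 = \left(4 + \frac{\sqrt{\frac{108960553}{21609}}}{2}\right) + 15167 = \left(4 + \frac{\frac{13}{147} \sqrt{644737}}{2}\right) + 15167 = \left(4 + \frac{13 \sqrt{644737}}{294}\right) + 15167 = 15171 + \frac{13 \sqrt{644737}}{294}$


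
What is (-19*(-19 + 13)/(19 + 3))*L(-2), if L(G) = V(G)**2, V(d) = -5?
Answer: 1425/11 ≈ 129.55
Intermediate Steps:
L(G) = 25 (L(G) = (-5)**2 = 25)
(-19*(-19 + 13)/(19 + 3))*L(-2) = -19*(-19 + 13)/(19 + 3)*25 = -(-114)/22*25 = -19*(-3/11)*25 = (57/11)*25 = 1425/11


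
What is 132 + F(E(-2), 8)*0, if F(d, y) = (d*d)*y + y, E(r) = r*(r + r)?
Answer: 132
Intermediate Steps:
E(r) = 2*r² (E(r) = r*(2*r) = 2*r²)
F(d, y) = y + y*d² (F(d, y) = d²*y + y = y*d² + y = y + y*d²)
132 + F(E(-2), 8)*0 = 132 + (8*(1 + (2*(-2)²)²))*0 = 132 + (8*(1 + (2*4)²))*0 = 132 + (8*(1 + 8²))*0 = 132 + (8*(1 + 64))*0 = 132 + (8*65)*0 = 132 + 520*0 = 132 + 0 = 132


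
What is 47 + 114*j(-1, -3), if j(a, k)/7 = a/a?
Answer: 845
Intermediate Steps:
j(a, k) = 7 (j(a, k) = 7*(a/a) = 7*1 = 7)
47 + 114*j(-1, -3) = 47 + 114*7 = 47 + 798 = 845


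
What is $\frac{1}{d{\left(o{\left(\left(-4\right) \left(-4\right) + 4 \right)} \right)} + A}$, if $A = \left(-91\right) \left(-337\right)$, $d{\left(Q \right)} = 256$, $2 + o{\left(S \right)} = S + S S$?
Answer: $\frac{1}{30923} \approx 3.2338 \cdot 10^{-5}$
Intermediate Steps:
$o{\left(S \right)} = -2 + S + S^{2}$ ($o{\left(S \right)} = -2 + \left(S + S S\right) = -2 + \left(S + S^{2}\right) = -2 + S + S^{2}$)
$A = 30667$
$\frac{1}{d{\left(o{\left(\left(-4\right) \left(-4\right) + 4 \right)} \right)} + A} = \frac{1}{256 + 30667} = \frac{1}{30923}$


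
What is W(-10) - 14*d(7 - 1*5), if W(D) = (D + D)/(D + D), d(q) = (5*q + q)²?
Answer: -2015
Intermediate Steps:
d(q) = 36*q² (d(q) = (6*q)² = 36*q²)
W(D) = 1 (W(D) = (2*D)/((2*D)) = (2*D)*(1/(2*D)) = 1)
W(-10) - 14*d(7 - 1*5) = 1 - 504*(7 - 1*5)² = 1 - 504*(7 - 5)² = 1 - 504*2² = 1 - 504*4 = 1 - 14*144 = 1 - 2016 = -2015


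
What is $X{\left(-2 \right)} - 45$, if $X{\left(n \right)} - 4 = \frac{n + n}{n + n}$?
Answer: $-40$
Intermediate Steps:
$X{\left(n \right)} = 5$ ($X{\left(n \right)} = 4 + \frac{n + n}{n + n} = 4 + \frac{2 n}{2 n} = 4 + 2 n \frac{1}{2 n} = 4 + 1 = 5$)
$X{\left(-2 \right)} - 45 = 5 - 45 = -40$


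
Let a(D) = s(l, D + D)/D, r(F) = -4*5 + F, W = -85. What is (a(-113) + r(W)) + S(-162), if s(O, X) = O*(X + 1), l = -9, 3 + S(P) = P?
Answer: -32535/113 ≈ -287.92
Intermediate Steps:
S(P) = -3 + P
s(O, X) = O*(1 + X)
r(F) = -20 + F
a(D) = (-9 - 18*D)/D (a(D) = (-9*(1 + (D + D)))/D = (-9*(1 + 2*D))/D = (-9 - 18*D)/D)
(a(-113) + r(W)) + S(-162) = ((-18 - 9/(-113)) + (-20 - 85)) + (-3 - 162) = ((-18 - 9*(-1/113)) - 105) - 165 = ((-18 + 9/113) - 105) - 165 = (-2025/113 - 105) - 165 = -13890/113 - 165 = -32535/113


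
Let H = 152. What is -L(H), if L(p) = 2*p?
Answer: -304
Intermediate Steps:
-L(H) = -2*152 = -1*304 = -304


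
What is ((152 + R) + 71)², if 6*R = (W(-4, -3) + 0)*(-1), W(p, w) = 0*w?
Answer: 49729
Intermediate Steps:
W(p, w) = 0
R = 0 (R = ((0 + 0)*(-1))/6 = (0*(-1))/6 = (⅙)*0 = 0)
((152 + R) + 71)² = ((152 + 0) + 71)² = (152 + 71)² = 223² = 49729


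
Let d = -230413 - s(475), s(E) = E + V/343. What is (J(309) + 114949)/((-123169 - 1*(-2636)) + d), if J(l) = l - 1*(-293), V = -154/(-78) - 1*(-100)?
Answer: -1545725727/4700962694 ≈ -0.32881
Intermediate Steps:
V = 3977/39 (V = -154*(-1/78) + 100 = 77/39 + 100 = 3977/39 ≈ 101.97)
s(E) = 3977/13377 + E (s(E) = E + (3977/39)/343 = E + (3977/39)*(1/343) = E + 3977/13377 = 3977/13377 + E)
d = -3088592753/13377 (d = -230413 - (3977/13377 + 475) = -230413 - 1*6358052/13377 = -230413 - 6358052/13377 = -3088592753/13377 ≈ -2.3089e+5)
J(l) = 293 + l (J(l) = l + 293 = 293 + l)
(J(309) + 114949)/((-123169 - 1*(-2636)) + d) = ((293 + 309) + 114949)/((-123169 - 1*(-2636)) - 3088592753/13377) = (602 + 114949)/((-123169 + 2636) - 3088592753/13377) = 115551/(-120533 - 3088592753/13377) = 115551/(-4700962694/13377) = 115551*(-13377/4700962694) = -1545725727/4700962694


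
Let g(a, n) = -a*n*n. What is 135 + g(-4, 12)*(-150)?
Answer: -86265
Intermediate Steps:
g(a, n) = -a*n**2
135 + g(-4, 12)*(-150) = 135 - 1*(-4)*12**2*(-150) = 135 - 1*(-4)*144*(-150) = 135 + 576*(-150) = 135 - 86400 = -86265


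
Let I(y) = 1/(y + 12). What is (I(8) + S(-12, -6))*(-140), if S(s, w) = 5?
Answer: -707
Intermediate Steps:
I(y) = 1/(12 + y)
(I(8) + S(-12, -6))*(-140) = (1/(12 + 8) + 5)*(-140) = (1/20 + 5)*(-140) = (101/20)*(-140) = -707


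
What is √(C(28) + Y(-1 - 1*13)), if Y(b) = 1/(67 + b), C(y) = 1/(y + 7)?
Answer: 2*√40810/1855 ≈ 0.21781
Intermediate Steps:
C(y) = 1/(7 + y)
√(C(28) + Y(-1 - 1*13)) = √(1/(7 + 28) + 1/(67 + (-1 - 1*13))) = √(1/35 + 1/(67 + (-1 - 13))) = √(1/35 + 1/(67 - 14)) = √(1/35 + 1/53) = √(88/1855) = 2*√40810/1855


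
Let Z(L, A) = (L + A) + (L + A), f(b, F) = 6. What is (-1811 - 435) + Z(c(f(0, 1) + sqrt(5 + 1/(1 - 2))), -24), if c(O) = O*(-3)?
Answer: -2342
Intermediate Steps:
c(O) = -3*O
Z(L, A) = 2*A + 2*L (Z(L, A) = (A + L) + (A + L) = 2*A + 2*L)
(-1811 - 435) + Z(c(f(0, 1) + sqrt(5 + 1/(1 - 2))), -24) = (-1811 - 435) + (2*(-24) + 2*(-3*(6 + sqrt(5 + 1/(1 - 2))))) = -2246 + (-48 + 2*(-3*(6 + sqrt(5 + 1/(-1))))) = -2246 + (-48 + 2*(-3*(6 + sqrt(5 - 1)))) = -2246 + (-48 + 2*(-3*(6 + sqrt(4)))) = -2246 + (-48 + 2*(-3*(6 + 2))) = -2246 + (-48 + 2*(-3*8)) = -2246 + (-48 + 2*(-24)) = -2246 + (-48 - 48) = -2246 - 96 = -2342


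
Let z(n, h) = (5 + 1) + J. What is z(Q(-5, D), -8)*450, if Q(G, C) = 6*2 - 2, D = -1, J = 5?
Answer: 4950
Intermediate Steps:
Q(G, C) = 10 (Q(G, C) = 12 - 2 = 10)
z(n, h) = 11 (z(n, h) = (5 + 1) + 5 = 6 + 5 = 11)
z(Q(-5, D), -8)*450 = 11*450 = 4950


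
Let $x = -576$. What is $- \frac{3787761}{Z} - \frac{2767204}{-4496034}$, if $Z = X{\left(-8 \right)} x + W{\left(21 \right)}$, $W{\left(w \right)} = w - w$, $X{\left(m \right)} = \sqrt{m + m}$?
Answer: $\frac{1383602}{2248017} - \frac{1262587 i}{768} \approx 0.61548 - 1644.0 i$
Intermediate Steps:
$X{\left(m \right)} = \sqrt{2} \sqrt{m}$ ($X{\left(m \right)} = \sqrt{2 m} = \sqrt{2} \sqrt{m}$)
$W{\left(w \right)} = 0$
$Z = - 2304 i$ ($Z = \sqrt{2} \sqrt{-8} \left(-576\right) + 0 = \sqrt{2} \cdot 2 i \sqrt{2} \left(-576\right) + 0 = 4 i \left(-576\right) + 0 = - 2304 i + 0 = - 2304 i \approx - 2304.0 i$)
$- \frac{3787761}{Z} - \frac{2767204}{-4496034} = - \frac{3787761}{\left(-2304\right) i} - \frac{2767204}{-4496034} = - 3787761 \frac{i}{2304} - - \frac{1383602}{2248017} = - \frac{1262587 i}{768} + \frac{1383602}{2248017} = \frac{1383602}{2248017} - \frac{1262587 i}{768}$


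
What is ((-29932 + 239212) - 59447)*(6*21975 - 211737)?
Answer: -11969708871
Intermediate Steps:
((-29932 + 239212) - 59447)*(6*21975 - 211737) = (209280 - 59447)*(131850 - 211737) = 149833*(-79887) = -11969708871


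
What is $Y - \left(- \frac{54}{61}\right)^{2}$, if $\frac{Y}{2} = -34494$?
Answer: $- \frac{256707264}{3721} \approx -68989.0$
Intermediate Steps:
$Y = -68988$ ($Y = 2 \left(-34494\right) = -68988$)
$Y - \left(- \frac{54}{61}\right)^{2} = -68988 - \left(- \frac{54}{61}\right)^{2} = -68988 - \frac{2916}{3721} = - \frac{256707264}{3721}$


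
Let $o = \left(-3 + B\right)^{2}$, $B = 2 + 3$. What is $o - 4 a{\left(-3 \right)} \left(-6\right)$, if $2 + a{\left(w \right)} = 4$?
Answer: $192$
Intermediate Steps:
$B = 5$
$o = 4$ ($o = \left(-3 + 5\right)^{2} = 2^{2} = 4$)
$a{\left(w \right)} = 2$ ($a{\left(w \right)} = -2 + 4 = 2$)
$o - 4 a{\left(-3 \right)} \left(-6\right) = 4 \left(-4\right) 2 \left(-6\right) = 4 \left(\left(-8\right) \left(-6\right)\right) = 4 \cdot 48 = 192$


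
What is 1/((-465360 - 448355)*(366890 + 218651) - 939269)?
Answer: -1/535018534084 ≈ -1.8691e-12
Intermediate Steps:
1/((-465360 - 448355)*(366890 + 218651) - 939269) = 1/(-913715*585541 - 939269) = 1/(-535017594815 - 939269) = 1/(-535018534084) = -1/535018534084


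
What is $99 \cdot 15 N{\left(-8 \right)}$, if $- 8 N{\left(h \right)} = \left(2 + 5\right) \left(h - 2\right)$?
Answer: $\frac{51975}{4} \approx 12994.0$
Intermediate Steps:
$N{\left(h \right)} = \frac{7}{4} - \frac{7 h}{8}$ ($N{\left(h \right)} = - \frac{\left(2 + 5\right) \left(h - 2\right)}{8} = - \frac{7 \left(-2 + h\right)}{8} = - \frac{-14 + 7 h}{8} = \frac{7}{4} - \frac{7 h}{8}$)
$99 \cdot 15 N{\left(-8 \right)} = 99 \cdot 15 \left(\frac{7}{4} - -7\right) = 1485 \left(\frac{7}{4} + 7\right) = 1485 \cdot \frac{35}{4} = \frac{51975}{4}$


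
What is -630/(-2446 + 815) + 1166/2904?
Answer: 24229/30756 ≈ 0.78778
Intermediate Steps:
-630/(-2446 + 815) + 1166/2904 = -630/(-1631) + 1166*(1/2904) = -630*(-1/1631) + 53/132 = 90/233 + 53/132 = 24229/30756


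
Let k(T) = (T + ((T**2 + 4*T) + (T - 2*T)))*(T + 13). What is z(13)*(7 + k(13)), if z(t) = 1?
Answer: 5753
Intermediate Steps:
k(T) = (13 + T)*(T**2 + 4*T) (k(T) = (T + ((T**2 + 4*T) - T))*(13 + T) = (T + (T**2 + 3*T))*(13 + T) = (T**2 + 4*T)*(13 + T) = (13 + T)*(T**2 + 4*T))
z(13)*(7 + k(13)) = 1*(7 + 13*(52 + 13**2 + 17*13)) = 1*(7 + 13*(52 + 169 + 221)) = 1*(7 + 13*442) = 1*(7 + 5746) = 1*5753 = 5753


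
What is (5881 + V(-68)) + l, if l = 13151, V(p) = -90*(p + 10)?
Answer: 24252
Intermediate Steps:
V(p) = -900 - 90*p (V(p) = -90*(10 + p) = -900 - 90*p)
(5881 + V(-68)) + l = (5881 + (-900 - 90*(-68))) + 13151 = (5881 + (-900 + 6120)) + 13151 = (5881 + 5220) + 13151 = 11101 + 13151 = 24252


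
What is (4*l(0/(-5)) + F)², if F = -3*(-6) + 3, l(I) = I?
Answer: 441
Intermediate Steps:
F = 21 (F = 18 + 3 = 21)
(4*l(0/(-5)) + F)² = (4*(0/(-5)) + 21)² = (4*(0*(-⅕)) + 21)² = (4*0 + 21)² = (0 + 21)² = 21² = 441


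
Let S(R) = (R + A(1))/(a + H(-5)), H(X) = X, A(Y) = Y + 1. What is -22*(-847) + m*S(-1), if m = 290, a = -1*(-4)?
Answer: 18344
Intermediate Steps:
A(Y) = 1 + Y
a = 4
S(R) = -2 - R (S(R) = (R + (1 + 1))/(4 - 5) = (R + 2)/(-1) = (2 + R)*(-1) = -2 - R)
-22*(-847) + m*S(-1) = -22*(-847) + 290*(-2 - 1*(-1)) = 18634 + 290*(-2 + 1) = 18634 + 290*(-1) = 18634 - 290 = 18344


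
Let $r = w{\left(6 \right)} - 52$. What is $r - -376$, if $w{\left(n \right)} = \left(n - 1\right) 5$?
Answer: $349$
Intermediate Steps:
$w{\left(n \right)} = -5 + 5 n$ ($w{\left(n \right)} = \left(-1 + n\right) 5 = -5 + 5 n$)
$r = -27$ ($r = \left(-5 + 5 \cdot 6\right) - 52 = \left(-5 + 30\right) - 52 = 25 - 52 = -27$)
$r - -376 = -27 - -376 = -27 + \left(-1640 + 2016\right) = -27 + 376 = 349$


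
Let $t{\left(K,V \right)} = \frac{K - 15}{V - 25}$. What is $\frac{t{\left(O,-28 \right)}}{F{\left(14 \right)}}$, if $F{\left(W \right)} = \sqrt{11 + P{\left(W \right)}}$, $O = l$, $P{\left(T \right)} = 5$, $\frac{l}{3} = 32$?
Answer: $- \frac{81}{212} \approx -0.38208$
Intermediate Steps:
$l = 96$ ($l = 3 \cdot 32 = 96$)
$O = 96$
$t{\left(K,V \right)} = \frac{-15 + K}{-25 + V}$
$F{\left(W \right)} = 4$ ($F{\left(W \right)} = \sqrt{11 + 5} = \sqrt{16} = 4$)
$\frac{t{\left(O,-28 \right)}}{F{\left(14 \right)}} = \frac{\frac{1}{-25 - 28} \left(-15 + 96\right)}{4} = \frac{1}{-53} \cdot 81 \cdot \frac{1}{4} = \left(- \frac{1}{53}\right) 81 \cdot \frac{1}{4} = \left(- \frac{81}{53}\right) \frac{1}{4} = - \frac{81}{212}$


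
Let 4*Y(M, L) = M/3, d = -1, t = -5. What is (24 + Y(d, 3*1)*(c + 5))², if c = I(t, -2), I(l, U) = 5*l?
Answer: 5929/9 ≈ 658.78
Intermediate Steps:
c = -25 (c = 5*(-5) = -25)
Y(M, L) = M/12 (Y(M, L) = (M/3)/4 = M/12)
(24 + Y(d, 3*1)*(c + 5))² = (24 + ((1/12)*(-1))*(-25 + 5))² = (24 - 1/12*(-20))² = (24 + 5/3)² = (77/3)² = 5929/9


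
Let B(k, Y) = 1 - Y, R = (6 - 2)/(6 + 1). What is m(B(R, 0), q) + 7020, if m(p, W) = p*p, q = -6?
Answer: 7021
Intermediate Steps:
R = 4/7 ≈ 0.57143
m(p, W) = p**2
m(B(R, 0), q) + 7020 = (1 - 1*0)**2 + 7020 = (1 + 0)**2 + 7020 = 1**2 + 7020 = 1 + 7020 = 7021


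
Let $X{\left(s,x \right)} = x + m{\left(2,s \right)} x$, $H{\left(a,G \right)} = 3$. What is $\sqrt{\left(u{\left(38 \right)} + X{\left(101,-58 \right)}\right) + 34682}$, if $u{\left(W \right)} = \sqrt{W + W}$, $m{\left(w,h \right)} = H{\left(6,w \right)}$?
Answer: $\sqrt{34450 + 2 \sqrt{19}} \approx 185.63$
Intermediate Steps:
$m{\left(w,h \right)} = 3$
$u{\left(W \right)} = \sqrt{2} \sqrt{W}$ ($u{\left(W \right)} = \sqrt{2 W} = \sqrt{2} \sqrt{W}$)
$X{\left(s,x \right)} = 4 x$ ($X{\left(s,x \right)} = x + 3 x = 4 x$)
$\sqrt{\left(u{\left(38 \right)} + X{\left(101,-58 \right)}\right) + 34682} = \sqrt{\left(\sqrt{2} \sqrt{38} + 4 \left(-58\right)\right) + 34682} = \sqrt{\left(2 \sqrt{19} - 232\right) + 34682} = \sqrt{\left(-232 + 2 \sqrt{19}\right) + 34682} = \sqrt{34450 + 2 \sqrt{19}}$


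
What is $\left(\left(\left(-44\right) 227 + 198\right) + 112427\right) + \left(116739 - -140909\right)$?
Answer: $360285$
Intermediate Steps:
$\left(\left(\left(-44\right) 227 + 198\right) + 112427\right) + \left(116739 - -140909\right) = \left(\left(-9988 + 198\right) + 112427\right) + \left(116739 + 140909\right) = \left(-9790 + 112427\right) + 257648 = 102637 + 257648 = 360285$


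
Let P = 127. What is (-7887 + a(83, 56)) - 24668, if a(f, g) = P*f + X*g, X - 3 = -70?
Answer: -25766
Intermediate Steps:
X = -67 (X = 3 - 70 = -67)
a(f, g) = -67*g + 127*f (a(f, g) = 127*f - 67*g = -67*g + 127*f)
(-7887 + a(83, 56)) - 24668 = (-7887 + (-67*56 + 127*83)) - 24668 = (-7887 + (-3752 + 10541)) - 24668 = (-7887 + 6789) - 24668 = -1098 - 24668 = -25766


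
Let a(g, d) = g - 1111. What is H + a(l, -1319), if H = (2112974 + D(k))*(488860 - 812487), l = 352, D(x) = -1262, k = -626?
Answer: -683407020183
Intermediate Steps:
a(g, d) = -1111 + g
H = -683407019424 (H = (2112974 - 1262)*(488860 - 812487) = 2111712*(-323627) = -683407019424)
H + a(l, -1319) = -683407019424 + (-1111 + 352) = -683407019424 - 759 = -683407020183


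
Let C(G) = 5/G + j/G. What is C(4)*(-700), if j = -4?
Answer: -175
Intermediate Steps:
C(G) = 1/G (C(G) = 5/G - 4/G = 1/G)
C(4)*(-700) = -700/4 = (1/4)*(-700) = -175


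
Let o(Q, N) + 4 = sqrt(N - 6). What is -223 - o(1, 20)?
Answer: -219 - sqrt(14) ≈ -222.74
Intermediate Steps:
o(Q, N) = -4 + sqrt(-6 + N) (o(Q, N) = -4 + sqrt(N - 6) = -4 + sqrt(-6 + N))
-223 - o(1, 20) = -223 - (-4 + sqrt(-6 + 20)) = -223 - (-4 + sqrt(14)) = -223 + (4 - sqrt(14)) = -219 - sqrt(14)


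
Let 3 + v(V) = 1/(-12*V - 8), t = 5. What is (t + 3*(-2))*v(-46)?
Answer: 1631/544 ≈ 2.9982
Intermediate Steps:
v(V) = -3 + 1/(-8 - 12*V) (v(V) = -3 + 1/(-12*V - 8) = -3 + 1/(-8 - 12*V))
(t + 3*(-2))*v(-46) = (5 + 3*(-2))*((-25 - 36*(-46))/(4*(2 + 3*(-46)))) = (5 - 6)*((-25 + 1656)/(4*(2 - 138))) = -1631/(4*(-136)) = -(-1)*1631/(4*136) = -1*(-1631/544) = 1631/544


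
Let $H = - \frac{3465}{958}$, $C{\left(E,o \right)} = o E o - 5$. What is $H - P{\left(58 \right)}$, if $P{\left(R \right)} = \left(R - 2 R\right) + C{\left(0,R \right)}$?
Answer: $\frac{56889}{958} \approx 59.383$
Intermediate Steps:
$C{\left(E,o \right)} = -5 + E o^{2}$ ($C{\left(E,o \right)} = E o o - 5 = E o^{2} - 5 = -5 + E o^{2}$)
$P{\left(R \right)} = -5 - R$ ($P{\left(R \right)} = \left(R - 2 R\right) - \left(5 + 0 R^{2}\right) = - R + \left(-5 + 0\right) = - R - 5 = -5 - R$)
$H = - \frac{3465}{958}$ ($H = \left(-3465\right) \frac{1}{958} = - \frac{3465}{958} \approx -3.6169$)
$H - P{\left(58 \right)} = - \frac{3465}{958} - \left(-5 - 58\right) = - \frac{3465}{958} - -63 = - \frac{3465}{958} + 63 = \frac{56889}{958}$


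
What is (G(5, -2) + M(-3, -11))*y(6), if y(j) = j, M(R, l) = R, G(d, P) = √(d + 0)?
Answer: -18 + 6*√5 ≈ -4.5836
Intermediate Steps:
G(d, P) = √d
(G(5, -2) + M(-3, -11))*y(6) = (√5 - 3)*6 = (-3 + √5)*6 = -18 + 6*√5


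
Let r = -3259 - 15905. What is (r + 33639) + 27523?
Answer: 41998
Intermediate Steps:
r = -19164
(r + 33639) + 27523 = (-19164 + 33639) + 27523 = 14475 + 27523 = 41998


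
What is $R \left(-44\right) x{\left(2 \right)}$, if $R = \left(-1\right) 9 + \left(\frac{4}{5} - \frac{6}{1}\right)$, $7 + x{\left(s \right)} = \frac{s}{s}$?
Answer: $- \frac{18744}{5} \approx -3748.8$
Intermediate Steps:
$x{\left(s \right)} = -6$ ($x{\left(s \right)} = -7 + \frac{s}{s} = -7 + 1 = -6$)
$R = - \frac{71}{5}$ ($R = -9 + \left(4 \cdot \frac{1}{5} - 6\right) = -9 + \left(\frac{4}{5} - 6\right) = -9 - \frac{26}{5} = - \frac{71}{5} \approx -14.2$)
$R \left(-44\right) x{\left(2 \right)} = \left(- \frac{71}{5}\right) \left(-44\right) \left(-6\right) = \frac{3124}{5} \left(-6\right) = - \frac{18744}{5}$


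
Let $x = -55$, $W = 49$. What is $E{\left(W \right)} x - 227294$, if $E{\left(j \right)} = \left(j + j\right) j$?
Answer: $-491404$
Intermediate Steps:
$E{\left(j \right)} = 2 j^{2}$ ($E{\left(j \right)} = 2 j j = 2 j^{2}$)
$E{\left(W \right)} x - 227294 = 2 \cdot 49^{2} \left(-55\right) - 227294 = 2 \cdot 2401 \left(-55\right) - 227294 = 4802 \left(-55\right) - 227294 = -264110 - 227294 = -491404$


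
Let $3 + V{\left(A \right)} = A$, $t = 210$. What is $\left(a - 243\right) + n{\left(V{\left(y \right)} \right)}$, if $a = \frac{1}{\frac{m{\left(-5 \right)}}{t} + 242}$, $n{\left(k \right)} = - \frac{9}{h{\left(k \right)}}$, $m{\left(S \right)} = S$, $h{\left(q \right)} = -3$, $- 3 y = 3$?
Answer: $- \frac{2439078}{10163} \approx -240.0$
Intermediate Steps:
$y = -1$ ($y = \left(- \frac{1}{3}\right) 3 = -1$)
$V{\left(A \right)} = -3 + A$
$n{\left(k \right)} = 3$ ($n{\left(k \right)} = - \frac{9}{-3} = \left(-9\right) \left(- \frac{1}{3}\right) = 3$)
$a = \frac{42}{10163}$ ($a = \frac{1}{- \frac{5}{210} + 242} = \frac{1}{\left(-5\right) \frac{1}{210} + 242} = \frac{1}{- \frac{1}{42} + 242} = \frac{1}{\frac{10163}{42}} = \frac{42}{10163} \approx 0.0041326$)
$\left(a - 243\right) + n{\left(V{\left(y \right)} \right)} = \left(\frac{42}{10163} - 243\right) + 3 = - \frac{2469567}{10163} + 3 = - \frac{2439078}{10163}$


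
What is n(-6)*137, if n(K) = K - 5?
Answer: -1507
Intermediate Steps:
n(K) = -5 + K
n(-6)*137 = (-5 - 6)*137 = -11*137 = -1507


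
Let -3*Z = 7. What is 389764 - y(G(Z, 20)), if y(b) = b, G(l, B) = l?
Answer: 1169299/3 ≈ 3.8977e+5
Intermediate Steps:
Z = -7/3 (Z = -1/3*7 = -7/3 ≈ -2.3333)
389764 - y(G(Z, 20)) = 389764 - 1*(-7/3) = 389764 + 7/3 = 1169299/3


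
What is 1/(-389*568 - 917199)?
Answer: -1/1138151 ≈ -8.7862e-7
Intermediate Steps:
1/(-389*568 - 917199) = 1/(-220952 - 917199) = 1/(-1138151) = -1/1138151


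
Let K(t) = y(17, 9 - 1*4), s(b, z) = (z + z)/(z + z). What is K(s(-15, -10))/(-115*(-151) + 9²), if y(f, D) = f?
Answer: 17/17446 ≈ 0.00097444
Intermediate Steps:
s(b, z) = 1 (s(b, z) = (2*z)/((2*z)) = (2*z)*(1/(2*z)) = 1)
K(t) = 17
K(s(-15, -10))/(-115*(-151) + 9²) = 17/(-115*(-151) + 9²) = 17/(17365 + 81) = 17/17446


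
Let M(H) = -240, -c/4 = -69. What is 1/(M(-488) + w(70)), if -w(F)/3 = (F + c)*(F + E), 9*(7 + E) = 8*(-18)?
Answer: -1/49026 ≈ -2.0397e-5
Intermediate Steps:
c = 276 (c = -4*(-69) = 276)
E = -23 (E = -7 + (8*(-18))/9 = -7 + (1/9)*(-144) = -7 - 16 = -23)
w(F) = -3*(-23 + F)*(276 + F) (w(F) = -3*(F + 276)*(F - 23) = -3*(276 + F)*(-23 + F) = -3*(-23 + F)*(276 + F))
1/(M(-488) + w(70)) = 1/(-240 + (19044 - 759*70 - 3*70**2)) = 1/(-240 + (19044 - 53130 - 3*4900)) = 1/(-240 + (19044 - 53130 - 14700)) = 1/(-240 - 48786) = 1/(-49026) = -1/49026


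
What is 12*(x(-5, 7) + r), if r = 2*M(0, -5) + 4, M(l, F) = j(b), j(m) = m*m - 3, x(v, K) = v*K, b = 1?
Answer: -420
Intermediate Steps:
x(v, K) = K*v
j(m) = -3 + m² (j(m) = m² - 3 = -3 + m²)
M(l, F) = -2 (M(l, F) = -3 + 1² = -3 + 1 = -2)
r = 0 (r = 2*(-2) + 4 = -4 + 4 = 0)
12*(x(-5, 7) + r) = 12*(7*(-5) + 0) = 12*(-35 + 0) = 12*(-35) = -420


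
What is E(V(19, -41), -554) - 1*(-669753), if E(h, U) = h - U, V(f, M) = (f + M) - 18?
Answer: 670267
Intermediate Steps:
V(f, M) = -18 + M + f (V(f, M) = (M + f) - 18 = -18 + M + f)
E(V(19, -41), -554) - 1*(-669753) = ((-18 - 41 + 19) - 1*(-554)) - 1*(-669753) = (-40 + 554) + 669753 = 514 + 669753 = 670267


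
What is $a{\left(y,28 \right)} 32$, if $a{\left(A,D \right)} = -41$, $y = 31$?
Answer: $-1312$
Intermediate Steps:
$a{\left(y,28 \right)} 32 = \left(-41\right) 32 = -1312$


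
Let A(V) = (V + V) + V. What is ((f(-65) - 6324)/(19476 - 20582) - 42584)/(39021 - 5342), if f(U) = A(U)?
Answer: -47091385/37248974 ≈ -1.2642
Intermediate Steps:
A(V) = 3*V (A(V) = 2*V + V = 3*V)
f(U) = 3*U
((f(-65) - 6324)/(19476 - 20582) - 42584)/(39021 - 5342) = ((3*(-65) - 6324)/(19476 - 20582) - 42584)/(39021 - 5342) = ((-195 - 6324)/(-1106) - 42584)/33679 = (-6519*(-1/1106) - 42584)*(1/33679) = (6519/1106 - 42584)*(1/33679) = -47091385/1106*1/33679 = -47091385/37248974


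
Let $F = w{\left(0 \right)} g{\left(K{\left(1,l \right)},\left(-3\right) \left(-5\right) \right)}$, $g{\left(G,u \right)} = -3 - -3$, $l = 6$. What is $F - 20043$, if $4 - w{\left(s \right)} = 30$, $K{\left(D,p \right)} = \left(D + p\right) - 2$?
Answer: $-20043$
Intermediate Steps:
$K{\left(D,p \right)} = -2 + D + p$
$w{\left(s \right)} = -26$ ($w{\left(s \right)} = 4 - 30 = -26$)
$g{\left(G,u \right)} = 0$ ($g{\left(G,u \right)} = -3 + 3 = 0$)
$F = 0$ ($F = \left(-26\right) 0 = 0$)
$F - 20043 = 0 - 20043 = -20043$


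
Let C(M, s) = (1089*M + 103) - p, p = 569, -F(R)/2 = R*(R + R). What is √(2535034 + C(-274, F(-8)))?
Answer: √2236182 ≈ 1495.4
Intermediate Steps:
F(R) = -4*R² (F(R) = -2*R*(R + R) = -2*R*2*R = -4*R²)
C(M, s) = -466 + 1089*M (C(M, s) = (1089*M + 103) - 1*569 = (103 + 1089*M) - 569 = -466 + 1089*M)
√(2535034 + C(-274, F(-8))) = √(2535034 + (-466 + 1089*(-274))) = √(2535034 + (-466 - 298386)) = √(2535034 - 298852) = √2236182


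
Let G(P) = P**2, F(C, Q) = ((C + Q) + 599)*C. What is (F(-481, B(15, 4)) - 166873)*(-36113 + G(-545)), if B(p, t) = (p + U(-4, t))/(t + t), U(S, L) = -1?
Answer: -58567634148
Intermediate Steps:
B(p, t) = (-1 + p)/(2*t) (B(p, t) = (p - 1)/(t + t) = (-1 + p)/((2*t)) = (-1 + p)*(1/(2*t)) = (-1 + p)/(2*t))
F(C, Q) = C*(599 + C + Q) (F(C, Q) = (599 + C + Q)*C = C*(599 + C + Q))
(F(-481, B(15, 4)) - 166873)*(-36113 + G(-545)) = (-481*(599 - 481 + (1/2)*(-1 + 15)/4) - 166873)*(-36113 + (-545)**2) = (-481*(599 - 481 + (1/2)*(1/4)*14) - 166873)*(-36113 + 297025) = (-481*(599 - 481 + 7/4) - 166873)*260912 = (-481*479/4 - 166873)*260912 = (-230399/4 - 166873)*260912 = -897891/4*260912 = -58567634148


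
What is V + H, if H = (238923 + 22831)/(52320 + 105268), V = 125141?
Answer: 9860490831/78794 ≈ 1.2514e+5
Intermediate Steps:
H = 130877/78794 (H = 261754/157588 = 261754*(1/157588) = 130877/78794 ≈ 1.6610)
V + H = 125141 + 130877/78794 = 9860490831/78794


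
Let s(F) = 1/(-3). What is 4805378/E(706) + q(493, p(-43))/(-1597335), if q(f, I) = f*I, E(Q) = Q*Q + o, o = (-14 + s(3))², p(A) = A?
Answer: 69177322508497/7168476884955 ≈ 9.6502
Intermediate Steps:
s(F) = -⅓
o = 1849/9 (o = (-14 - ⅓)² = (-43/3)² = 1849/9 ≈ 205.44)
E(Q) = 1849/9 + Q² (E(Q) = Q*Q + 1849/9 = Q² + 1849/9 = 1849/9 + Q²)
q(f, I) = I*f
4805378/E(706) + q(493, p(-43))/(-1597335) = 4805378/(1849/9 + 706²) - 43*493/(-1597335) = 4805378/(1849/9 + 498436) - 21199*(-1/1597335) = 4805378/(4487773/9) + 21199/1597335 = 4805378*(9/4487773) + 21199/1597335 = 43248402/4487773 + 21199/1597335 = 69177322508497/7168476884955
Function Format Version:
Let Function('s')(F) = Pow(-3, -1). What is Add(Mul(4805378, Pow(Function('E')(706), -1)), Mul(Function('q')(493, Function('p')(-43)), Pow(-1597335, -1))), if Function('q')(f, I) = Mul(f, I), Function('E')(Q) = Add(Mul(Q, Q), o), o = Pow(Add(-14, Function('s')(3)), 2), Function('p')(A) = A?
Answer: Rational(69177322508497, 7168476884955) ≈ 9.6502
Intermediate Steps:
Function('s')(F) = Rational(-1, 3)
o = Rational(1849, 9) (o = Pow(Add(-14, Rational(-1, 3)), 2) = Pow(Rational(-43, 3), 2) = Rational(1849, 9) ≈ 205.44)
Function('E')(Q) = Add(Rational(1849, 9), Pow(Q, 2)) (Function('E')(Q) = Add(Mul(Q, Q), Rational(1849, 9)) = Add(Pow(Q, 2), Rational(1849, 9)) = Add(Rational(1849, 9), Pow(Q, 2)))
Function('q')(f, I) = Mul(I, f)
Add(Mul(4805378, Pow(Function('E')(706), -1)), Mul(Function('q')(493, Function('p')(-43)), Pow(-1597335, -1))) = Add(Mul(4805378, Pow(Add(Rational(1849, 9), Pow(706, 2)), -1)), Mul(Mul(-43, 493), Pow(-1597335, -1))) = Add(Mul(4805378, Pow(Add(Rational(1849, 9), 498436), -1)), Mul(-21199, Rational(-1, 1597335))) = Add(Mul(4805378, Pow(Rational(4487773, 9), -1)), Rational(21199, 1597335)) = Add(Mul(4805378, Rational(9, 4487773)), Rational(21199, 1597335)) = Add(Rational(43248402, 4487773), Rational(21199, 1597335)) = Rational(69177322508497, 7168476884955)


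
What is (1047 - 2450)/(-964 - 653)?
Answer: 1403/1617 ≈ 0.86766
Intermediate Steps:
(1047 - 2450)/(-964 - 653) = -1403/(-1617) = -1403*(-1/1617) = 1403/1617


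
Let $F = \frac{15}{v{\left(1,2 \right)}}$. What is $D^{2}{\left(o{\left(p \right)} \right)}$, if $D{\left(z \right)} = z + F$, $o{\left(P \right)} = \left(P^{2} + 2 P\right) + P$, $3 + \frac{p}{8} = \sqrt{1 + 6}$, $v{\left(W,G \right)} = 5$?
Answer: $1819225 - 687600 \sqrt{7} \approx 6.3985$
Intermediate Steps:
$p = -24 + 8 \sqrt{7}$ ($p = -24 + 8 \sqrt{1 + 6} = -24 + 8 \sqrt{7} \approx -2.834$)
$F = 3$ ($F = \frac{15}{5} = 15 \cdot \frac{1}{5} = 3$)
$o{\left(P \right)} = P^{2} + 3 P$
$D{\left(z \right)} = 3 + z$ ($D{\left(z \right)} = z + 3 = 3 + z$)
$D^{2}{\left(o{\left(p \right)} \right)} = \left(3 + \left(-24 + 8 \sqrt{7}\right) \left(3 - \left(24 - 8 \sqrt{7}\right)\right)\right)^{2} = \left(3 + \left(-24 + 8 \sqrt{7}\right) \left(-21 + 8 \sqrt{7}\right)\right)^{2}$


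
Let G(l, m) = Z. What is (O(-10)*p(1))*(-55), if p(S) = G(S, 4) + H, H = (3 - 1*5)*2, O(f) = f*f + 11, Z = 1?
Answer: 18315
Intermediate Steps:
G(l, m) = 1
O(f) = 11 + f² (O(f) = f² + 11 = 11 + f²)
H = -4 (H = (3 - 5)*2 = -2*2 = -4)
p(S) = -3 (p(S) = 1 - 4 = -3)
(O(-10)*p(1))*(-55) = ((11 + (-10)²)*(-3))*(-55) = ((11 + 100)*(-3))*(-55) = (111*(-3))*(-55) = -333*(-55) = 18315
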